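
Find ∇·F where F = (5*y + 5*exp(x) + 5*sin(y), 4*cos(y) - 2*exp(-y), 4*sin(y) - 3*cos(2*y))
5*exp(x) - 4*sin(y) + 2*exp(-y)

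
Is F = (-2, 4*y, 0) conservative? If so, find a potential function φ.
Yes, F is conservative. φ = -2*x + 2*y**2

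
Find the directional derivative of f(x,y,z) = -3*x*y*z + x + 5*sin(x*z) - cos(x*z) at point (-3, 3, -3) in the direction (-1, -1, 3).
2*sqrt(11)*(-3*sin(9) - 15*cos(9) + 40)/11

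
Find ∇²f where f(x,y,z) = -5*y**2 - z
-10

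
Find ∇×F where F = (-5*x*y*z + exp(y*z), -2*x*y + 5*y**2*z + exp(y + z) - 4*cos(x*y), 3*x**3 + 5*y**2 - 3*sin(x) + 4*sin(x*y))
(4*x*cos(x*y) - 5*y**2 + 10*y - exp(y + z), -9*x**2 - 5*x*y + y*exp(y*z) - 4*y*cos(x*y) + 3*cos(x), 5*x*z + 4*y*sin(x*y) - 2*y - z*exp(y*z))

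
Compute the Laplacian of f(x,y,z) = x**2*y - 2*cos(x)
2*y + 2*cos(x)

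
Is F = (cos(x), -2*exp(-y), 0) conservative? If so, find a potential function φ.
Yes, F is conservative. φ = sin(x) + 2*exp(-y)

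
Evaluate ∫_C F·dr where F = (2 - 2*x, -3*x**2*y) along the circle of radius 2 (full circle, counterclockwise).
0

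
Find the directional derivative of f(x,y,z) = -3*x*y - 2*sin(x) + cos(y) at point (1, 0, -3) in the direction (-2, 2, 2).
sqrt(3)*(-3 + 2*cos(1))/3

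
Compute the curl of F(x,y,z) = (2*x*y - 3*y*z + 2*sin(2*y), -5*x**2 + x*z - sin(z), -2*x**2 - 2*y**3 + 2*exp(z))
(-x - 6*y**2 + cos(z), 4*x - 3*y, -12*x + 4*z - 4*cos(2*y))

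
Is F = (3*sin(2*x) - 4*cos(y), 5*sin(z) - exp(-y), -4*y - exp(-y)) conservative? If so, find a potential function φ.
No, ∇×F = (-5*cos(z) - 4 + exp(-y), 0, -4*sin(y)) ≠ 0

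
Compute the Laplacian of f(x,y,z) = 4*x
0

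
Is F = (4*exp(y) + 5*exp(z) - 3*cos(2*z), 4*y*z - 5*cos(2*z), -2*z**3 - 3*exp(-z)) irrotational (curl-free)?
No, ∇×F = (-4*y - 10*sin(2*z), 5*exp(z) + 6*sin(2*z), -4*exp(y))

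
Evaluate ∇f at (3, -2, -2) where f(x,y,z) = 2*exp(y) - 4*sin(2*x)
(-8*cos(6), 2*exp(-2), 0)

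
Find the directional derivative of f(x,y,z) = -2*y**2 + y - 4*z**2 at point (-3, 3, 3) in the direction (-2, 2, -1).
2/3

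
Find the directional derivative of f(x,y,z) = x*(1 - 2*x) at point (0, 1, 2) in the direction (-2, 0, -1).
-2*sqrt(5)/5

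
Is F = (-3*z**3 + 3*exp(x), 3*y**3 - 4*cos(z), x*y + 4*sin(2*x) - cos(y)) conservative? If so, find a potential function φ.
No, ∇×F = (x + sin(y) - 4*sin(z), -y - 9*z**2 - 8*cos(2*x), 0) ≠ 0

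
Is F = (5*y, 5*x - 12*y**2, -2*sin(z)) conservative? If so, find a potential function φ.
Yes, F is conservative. φ = 5*x*y - 4*y**3 + 2*cos(z)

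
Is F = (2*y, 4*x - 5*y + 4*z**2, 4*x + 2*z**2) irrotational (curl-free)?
No, ∇×F = (-8*z, -4, 2)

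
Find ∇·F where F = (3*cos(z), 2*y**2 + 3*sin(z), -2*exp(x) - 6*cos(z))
4*y + 6*sin(z)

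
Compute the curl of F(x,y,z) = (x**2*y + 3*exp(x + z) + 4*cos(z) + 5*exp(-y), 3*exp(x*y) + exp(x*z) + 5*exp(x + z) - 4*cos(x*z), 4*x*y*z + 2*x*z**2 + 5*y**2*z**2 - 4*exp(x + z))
(4*x*z - x*exp(x*z) - 4*x*sin(x*z) + 10*y*z**2 - 5*exp(x + z), -4*y*z - 2*z**2 + 7*exp(x + z) - 4*sin(z), -x**2 + 3*y*exp(x*y) + z*exp(x*z) + 4*z*sin(x*z) + 5*exp(x + z) + 5*exp(-y))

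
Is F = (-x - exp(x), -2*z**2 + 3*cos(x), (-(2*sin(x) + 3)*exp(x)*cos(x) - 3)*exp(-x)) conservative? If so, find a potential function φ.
No, ∇×F = (4*z, -4*sin(x)**2 - 3*sin(x) + 2 - 3*exp(-x), -3*sin(x)) ≠ 0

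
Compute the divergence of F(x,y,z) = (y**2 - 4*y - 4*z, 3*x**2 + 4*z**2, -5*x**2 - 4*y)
0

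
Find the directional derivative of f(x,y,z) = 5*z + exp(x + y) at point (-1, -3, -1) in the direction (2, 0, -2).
sqrt(2)*(1 - 5*exp(4))*exp(-4)/2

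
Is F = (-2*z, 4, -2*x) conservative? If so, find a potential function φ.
Yes, F is conservative. φ = -2*x*z + 4*y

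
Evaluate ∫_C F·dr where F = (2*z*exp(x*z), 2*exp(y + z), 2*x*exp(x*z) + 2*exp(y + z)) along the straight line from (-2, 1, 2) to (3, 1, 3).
2*(-1 + (-1 + E + exp(6))*exp(7))*exp(-4)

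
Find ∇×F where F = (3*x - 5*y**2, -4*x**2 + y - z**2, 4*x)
(2*z, -4, -8*x + 10*y)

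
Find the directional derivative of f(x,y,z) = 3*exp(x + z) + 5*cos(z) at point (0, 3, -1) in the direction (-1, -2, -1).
-sqrt(6)*(6 + 5*E*sin(1))*exp(-1)/6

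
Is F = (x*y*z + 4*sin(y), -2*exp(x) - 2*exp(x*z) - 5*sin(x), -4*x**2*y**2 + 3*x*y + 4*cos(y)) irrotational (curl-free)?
No, ∇×F = (-8*x**2*y + 2*x*exp(x*z) + 3*x - 4*sin(y), y*(8*x*y + x - 3), -x*z - 2*z*exp(x*z) - 2*exp(x) - 5*cos(x) - 4*cos(y))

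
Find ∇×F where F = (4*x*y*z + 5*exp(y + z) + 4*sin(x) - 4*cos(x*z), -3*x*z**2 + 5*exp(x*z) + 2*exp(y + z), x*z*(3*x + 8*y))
(14*x*z - 5*x*exp(x*z) - 2*exp(y + z), 4*x*y - 6*x*z + 4*x*sin(x*z) - 8*y*z + 5*exp(y + z), -4*x*z - 3*z**2 + 5*z*exp(x*z) - 5*exp(y + z))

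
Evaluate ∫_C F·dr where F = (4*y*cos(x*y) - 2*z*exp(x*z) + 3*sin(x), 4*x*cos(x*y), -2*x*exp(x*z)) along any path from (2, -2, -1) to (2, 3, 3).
-2*exp(6) + 4*sin(4) + 4*sin(6) + 2*exp(-2)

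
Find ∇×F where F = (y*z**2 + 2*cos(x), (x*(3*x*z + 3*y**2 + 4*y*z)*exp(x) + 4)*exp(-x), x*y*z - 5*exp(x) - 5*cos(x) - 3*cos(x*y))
(x*(-3*x - 4*y + z + 3*sin(x*y)), y*z - 3*y*sin(x*y) + 5*exp(x) - 5*sin(x), 6*x*z + 3*y**2 + 4*y*z - z**2 - 4*exp(-x))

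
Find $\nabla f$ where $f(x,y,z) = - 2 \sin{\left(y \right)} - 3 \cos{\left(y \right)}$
(0, 3*sin(y) - 2*cos(y), 0)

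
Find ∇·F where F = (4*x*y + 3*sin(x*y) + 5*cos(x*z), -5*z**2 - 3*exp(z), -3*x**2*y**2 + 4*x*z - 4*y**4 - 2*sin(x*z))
-2*x*cos(x*z) + 4*x + 3*y*cos(x*y) + 4*y - 5*z*sin(x*z)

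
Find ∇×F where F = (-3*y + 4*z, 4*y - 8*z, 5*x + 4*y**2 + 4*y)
(8*y + 12, -1, 3)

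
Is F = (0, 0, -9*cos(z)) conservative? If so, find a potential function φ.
Yes, F is conservative. φ = -9*sin(z)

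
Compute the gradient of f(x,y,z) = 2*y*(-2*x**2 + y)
(-8*x*y, -4*x**2 + 4*y, 0)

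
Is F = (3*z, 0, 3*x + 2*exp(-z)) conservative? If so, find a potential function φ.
Yes, F is conservative. φ = 3*x*z - 2*exp(-z)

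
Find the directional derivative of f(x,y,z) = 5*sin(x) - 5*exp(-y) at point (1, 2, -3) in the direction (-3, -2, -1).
-5*sqrt(14)*(2 + 3*exp(2)*cos(1))*exp(-2)/14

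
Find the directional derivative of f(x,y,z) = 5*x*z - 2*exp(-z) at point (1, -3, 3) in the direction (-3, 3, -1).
2*sqrt(19)*(-25*exp(3) - 1)*exp(-3)/19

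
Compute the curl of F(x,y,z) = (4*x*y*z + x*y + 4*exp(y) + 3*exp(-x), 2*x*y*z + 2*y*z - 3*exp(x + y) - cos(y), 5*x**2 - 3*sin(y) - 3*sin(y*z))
(-2*x*y - 2*y - 3*z*cos(y*z) - 3*cos(y), 2*x*(2*y - 5), -4*x*z - x + 2*y*z - 4*exp(y) - 3*exp(x + y))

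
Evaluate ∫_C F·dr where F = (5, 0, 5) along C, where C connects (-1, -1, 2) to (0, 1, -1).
-10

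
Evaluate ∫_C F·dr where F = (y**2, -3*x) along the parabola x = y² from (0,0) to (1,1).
-1/2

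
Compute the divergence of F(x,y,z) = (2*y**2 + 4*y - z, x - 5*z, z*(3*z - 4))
6*z - 4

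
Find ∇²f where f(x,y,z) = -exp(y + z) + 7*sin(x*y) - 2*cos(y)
-7*x**2*sin(x*y) - 7*y**2*sin(x*y) - 2*exp(y + z) + 2*cos(y)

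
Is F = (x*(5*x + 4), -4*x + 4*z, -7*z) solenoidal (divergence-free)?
No, ∇·F = 10*x - 3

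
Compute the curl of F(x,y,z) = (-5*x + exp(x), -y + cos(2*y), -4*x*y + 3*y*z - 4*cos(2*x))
(-4*x + 3*z, 4*y - 8*sin(2*x), 0)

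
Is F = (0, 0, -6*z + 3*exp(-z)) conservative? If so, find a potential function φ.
Yes, F is conservative. φ = -3*z**2 - 3*exp(-z)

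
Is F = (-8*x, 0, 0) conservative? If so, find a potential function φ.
Yes, F is conservative. φ = -4*x**2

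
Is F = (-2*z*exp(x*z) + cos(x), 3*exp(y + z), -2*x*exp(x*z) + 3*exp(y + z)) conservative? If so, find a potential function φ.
Yes, F is conservative. φ = -2*exp(x*z) + 3*exp(y + z) + sin(x)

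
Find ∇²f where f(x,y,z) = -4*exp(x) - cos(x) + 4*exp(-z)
-4*exp(x) + cos(x) + 4*exp(-z)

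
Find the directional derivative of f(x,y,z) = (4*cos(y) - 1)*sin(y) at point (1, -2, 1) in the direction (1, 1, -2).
sqrt(6)*(4*cos(4) - cos(2))/6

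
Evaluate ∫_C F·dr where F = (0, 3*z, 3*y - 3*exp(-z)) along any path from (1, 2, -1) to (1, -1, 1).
3 - 6*sinh(1)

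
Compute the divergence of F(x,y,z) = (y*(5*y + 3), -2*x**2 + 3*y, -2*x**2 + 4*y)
3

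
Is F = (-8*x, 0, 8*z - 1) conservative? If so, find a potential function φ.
Yes, F is conservative. φ = -4*x**2 + 4*z**2 - z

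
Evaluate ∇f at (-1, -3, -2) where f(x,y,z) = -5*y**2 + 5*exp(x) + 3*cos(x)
(5*exp(-1) + 3*sin(1), 30, 0)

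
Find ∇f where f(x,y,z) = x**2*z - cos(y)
(2*x*z, sin(y), x**2)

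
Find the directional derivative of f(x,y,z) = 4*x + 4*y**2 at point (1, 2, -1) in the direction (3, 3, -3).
20*sqrt(3)/3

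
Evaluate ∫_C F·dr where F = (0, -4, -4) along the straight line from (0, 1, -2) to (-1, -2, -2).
12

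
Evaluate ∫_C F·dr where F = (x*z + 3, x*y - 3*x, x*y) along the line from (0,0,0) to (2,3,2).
29/3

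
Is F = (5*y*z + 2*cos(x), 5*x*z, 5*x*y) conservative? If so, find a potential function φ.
Yes, F is conservative. φ = 5*x*y*z + 2*sin(x)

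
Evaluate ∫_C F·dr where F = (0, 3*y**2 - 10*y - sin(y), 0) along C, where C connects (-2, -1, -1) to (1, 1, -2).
2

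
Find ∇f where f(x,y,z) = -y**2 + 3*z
(0, -2*y, 3)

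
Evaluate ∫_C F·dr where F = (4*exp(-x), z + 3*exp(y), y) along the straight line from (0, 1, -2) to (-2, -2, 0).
-4*exp(2) - 3*E + 3*exp(-2) + 6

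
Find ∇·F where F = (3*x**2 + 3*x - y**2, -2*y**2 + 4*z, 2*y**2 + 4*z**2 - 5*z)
6*x - 4*y + 8*z - 2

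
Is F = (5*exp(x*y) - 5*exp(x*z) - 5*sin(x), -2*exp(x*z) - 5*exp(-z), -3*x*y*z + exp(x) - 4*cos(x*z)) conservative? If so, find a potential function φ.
No, ∇×F = (-3*x*z + 2*x*exp(x*z) - 5*exp(-z), -5*x*exp(x*z) + 3*y*z - 4*z*sin(x*z) - exp(x), -5*x*exp(x*y) - 2*z*exp(x*z)) ≠ 0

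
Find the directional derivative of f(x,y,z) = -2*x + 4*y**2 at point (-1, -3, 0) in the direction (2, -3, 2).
4*sqrt(17)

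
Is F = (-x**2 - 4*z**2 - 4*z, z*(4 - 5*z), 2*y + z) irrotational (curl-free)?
No, ∇×F = (10*z - 2, -8*z - 4, 0)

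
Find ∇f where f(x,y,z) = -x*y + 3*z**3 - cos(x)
(-y + sin(x), -x, 9*z**2)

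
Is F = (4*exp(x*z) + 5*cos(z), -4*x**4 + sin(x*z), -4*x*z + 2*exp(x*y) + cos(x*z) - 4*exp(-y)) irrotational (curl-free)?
No, ∇×F = (2*x*exp(x*y) - x*cos(x*z) + 4*exp(-y), 4*x*exp(x*z) - 2*y*exp(x*y) + z*sin(x*z) + 4*z - 5*sin(z), -16*x**3 + z*cos(x*z))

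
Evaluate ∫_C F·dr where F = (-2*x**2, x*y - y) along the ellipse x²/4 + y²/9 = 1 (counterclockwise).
0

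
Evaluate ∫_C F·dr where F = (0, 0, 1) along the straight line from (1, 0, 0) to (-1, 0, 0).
0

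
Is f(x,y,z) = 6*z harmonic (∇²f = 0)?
Yes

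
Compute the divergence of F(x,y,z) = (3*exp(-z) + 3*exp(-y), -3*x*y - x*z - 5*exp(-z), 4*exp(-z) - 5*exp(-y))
-3*x - 4*exp(-z)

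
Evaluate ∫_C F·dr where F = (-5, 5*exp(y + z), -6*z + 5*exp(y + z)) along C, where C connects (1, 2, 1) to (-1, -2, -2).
-5*exp(3) + 5*exp(-4) + 1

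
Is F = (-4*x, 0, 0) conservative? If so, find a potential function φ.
Yes, F is conservative. φ = -2*x**2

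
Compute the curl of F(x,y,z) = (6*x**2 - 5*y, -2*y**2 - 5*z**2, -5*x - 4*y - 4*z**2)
(10*z - 4, 5, 5)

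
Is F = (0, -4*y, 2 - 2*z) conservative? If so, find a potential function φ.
Yes, F is conservative. φ = -2*y**2 - z**2 + 2*z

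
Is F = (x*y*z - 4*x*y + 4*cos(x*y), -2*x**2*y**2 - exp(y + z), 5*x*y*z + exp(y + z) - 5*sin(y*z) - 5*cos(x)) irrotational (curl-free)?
No, ∇×F = (5*x*z - 5*z*cos(y*z) + 2*exp(y + z), x*y - 5*y*z - 5*sin(x), x*(-4*y**2 - z + 4*sin(x*y) + 4))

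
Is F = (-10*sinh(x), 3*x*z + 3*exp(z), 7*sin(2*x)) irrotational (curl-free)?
No, ∇×F = (-3*x - 3*exp(z), -14*cos(2*x), 3*z)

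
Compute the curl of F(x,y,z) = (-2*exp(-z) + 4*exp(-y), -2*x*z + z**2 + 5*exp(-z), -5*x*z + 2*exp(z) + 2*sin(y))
((2*(x - z + cos(y))*exp(z) + 5)*exp(-z), 5*z + 2*exp(-z), -2*z + 4*exp(-y))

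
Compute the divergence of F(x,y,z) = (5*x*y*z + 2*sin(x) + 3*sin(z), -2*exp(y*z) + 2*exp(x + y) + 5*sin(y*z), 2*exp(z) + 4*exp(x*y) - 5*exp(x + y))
5*y*z - 2*z*exp(y*z) + 5*z*cos(y*z) + 2*exp(z) + 2*exp(x + y) + 2*cos(x)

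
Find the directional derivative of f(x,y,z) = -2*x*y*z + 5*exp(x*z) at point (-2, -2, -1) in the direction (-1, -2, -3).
sqrt(14)*(36 + 35*exp(2))/14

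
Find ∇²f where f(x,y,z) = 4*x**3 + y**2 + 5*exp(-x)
24*x + 2 + 5*exp(-x)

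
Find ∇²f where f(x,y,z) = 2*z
0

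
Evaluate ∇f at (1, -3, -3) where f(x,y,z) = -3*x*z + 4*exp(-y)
(9, -4*exp(3), -3)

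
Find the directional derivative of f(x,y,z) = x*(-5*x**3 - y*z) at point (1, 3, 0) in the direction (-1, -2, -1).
23*sqrt(6)/6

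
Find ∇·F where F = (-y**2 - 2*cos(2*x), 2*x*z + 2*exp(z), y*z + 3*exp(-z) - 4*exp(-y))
y + 4*sin(2*x) - 3*exp(-z)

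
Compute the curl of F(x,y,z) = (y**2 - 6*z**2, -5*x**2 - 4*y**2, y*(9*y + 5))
(18*y + 5, -12*z, -10*x - 2*y)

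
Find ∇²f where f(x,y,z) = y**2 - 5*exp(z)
2 - 5*exp(z)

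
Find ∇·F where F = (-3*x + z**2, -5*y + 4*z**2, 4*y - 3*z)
-11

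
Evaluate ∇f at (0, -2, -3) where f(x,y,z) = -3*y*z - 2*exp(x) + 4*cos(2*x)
(-2, 9, 6)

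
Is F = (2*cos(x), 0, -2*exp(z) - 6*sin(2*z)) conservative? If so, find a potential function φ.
Yes, F is conservative. φ = -2*exp(z) + 2*sin(x) + 3*cos(2*z)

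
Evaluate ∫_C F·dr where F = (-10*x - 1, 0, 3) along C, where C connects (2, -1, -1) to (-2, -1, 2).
13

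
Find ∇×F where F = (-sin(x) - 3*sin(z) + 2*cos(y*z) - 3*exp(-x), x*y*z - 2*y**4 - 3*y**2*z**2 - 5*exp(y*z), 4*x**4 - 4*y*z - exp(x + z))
(-x*y + 6*y**2*z + 5*y*exp(y*z) - 4*z, -16*x**3 - 2*y*sin(y*z) + exp(x + z) - 3*cos(z), z*(y + 2*sin(y*z)))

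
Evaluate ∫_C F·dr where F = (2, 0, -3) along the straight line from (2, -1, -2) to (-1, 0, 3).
-21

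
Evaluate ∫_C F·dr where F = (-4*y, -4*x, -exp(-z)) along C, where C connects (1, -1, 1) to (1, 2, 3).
-12 - exp(-1) + exp(-3)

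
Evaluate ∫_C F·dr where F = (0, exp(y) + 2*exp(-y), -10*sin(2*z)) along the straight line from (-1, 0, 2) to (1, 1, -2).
-2*exp(-1) + 1 + E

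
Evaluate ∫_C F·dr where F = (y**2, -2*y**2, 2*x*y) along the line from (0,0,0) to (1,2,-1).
-16/3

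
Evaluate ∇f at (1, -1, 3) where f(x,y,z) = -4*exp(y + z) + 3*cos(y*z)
(0, -4*exp(2) + 9*sin(3), -4*exp(2) - 3*sin(3))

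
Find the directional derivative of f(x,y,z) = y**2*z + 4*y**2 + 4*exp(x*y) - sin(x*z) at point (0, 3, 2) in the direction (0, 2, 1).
81*sqrt(5)/5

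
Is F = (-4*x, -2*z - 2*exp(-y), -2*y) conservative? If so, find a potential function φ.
Yes, F is conservative. φ = -2*x**2 - 2*y*z + 2*exp(-y)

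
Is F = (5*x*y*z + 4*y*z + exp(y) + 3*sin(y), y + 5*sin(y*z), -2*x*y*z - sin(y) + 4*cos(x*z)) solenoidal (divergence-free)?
No, ∇·F = -2*x*y - 4*x*sin(x*z) + 5*y*z + 5*z*cos(y*z) + 1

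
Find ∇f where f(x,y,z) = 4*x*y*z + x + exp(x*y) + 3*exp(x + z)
(4*y*z + y*exp(x*y) + 3*exp(x + z) + 1, x*(4*z + exp(x*y)), 4*x*y + 3*exp(x + z))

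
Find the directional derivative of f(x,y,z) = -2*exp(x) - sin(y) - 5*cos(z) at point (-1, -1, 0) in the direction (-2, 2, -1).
-2*cos(1)/3 + 4*exp(-1)/3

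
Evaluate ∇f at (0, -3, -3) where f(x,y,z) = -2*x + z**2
(-2, 0, -6)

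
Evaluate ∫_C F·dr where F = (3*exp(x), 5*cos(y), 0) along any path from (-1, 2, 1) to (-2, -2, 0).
-10*sin(2) - 3*exp(-1) + 3*exp(-2)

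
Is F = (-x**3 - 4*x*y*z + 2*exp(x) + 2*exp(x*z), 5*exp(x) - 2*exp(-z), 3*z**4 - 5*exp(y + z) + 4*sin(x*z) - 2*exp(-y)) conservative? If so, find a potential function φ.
No, ∇×F = (-5*exp(y + z) - 2*exp(-z) + 2*exp(-y), -4*x*y + 2*x*exp(x*z) - 4*z*cos(x*z), 4*x*z + 5*exp(x)) ≠ 0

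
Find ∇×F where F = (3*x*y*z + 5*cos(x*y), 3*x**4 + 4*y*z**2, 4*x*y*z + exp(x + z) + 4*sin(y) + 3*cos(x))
(4*x*z - 8*y*z + 4*cos(y), 3*x*y - 4*y*z - exp(x + z) + 3*sin(x), x*(12*x**2 - 3*z + 5*sin(x*y)))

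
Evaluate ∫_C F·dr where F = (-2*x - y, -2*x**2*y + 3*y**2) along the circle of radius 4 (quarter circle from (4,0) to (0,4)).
-48 + 4*pi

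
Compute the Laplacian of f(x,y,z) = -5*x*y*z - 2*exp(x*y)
2*(-x**2 - y**2)*exp(x*y)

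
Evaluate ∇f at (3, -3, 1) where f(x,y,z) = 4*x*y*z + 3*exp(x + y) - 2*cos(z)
(-9, 15, -36 + 2*sin(1))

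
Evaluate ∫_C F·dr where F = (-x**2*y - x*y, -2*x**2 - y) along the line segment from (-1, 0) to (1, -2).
2/3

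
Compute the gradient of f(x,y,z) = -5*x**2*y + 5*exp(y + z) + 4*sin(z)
(-10*x*y, -5*x**2 + 5*exp(y + z), 5*exp(y + z) + 4*cos(z))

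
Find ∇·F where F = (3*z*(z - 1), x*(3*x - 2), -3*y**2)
0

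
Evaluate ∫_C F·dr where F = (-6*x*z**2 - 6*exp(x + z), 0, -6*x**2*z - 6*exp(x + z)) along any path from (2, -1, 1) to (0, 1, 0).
6 + 6*exp(3)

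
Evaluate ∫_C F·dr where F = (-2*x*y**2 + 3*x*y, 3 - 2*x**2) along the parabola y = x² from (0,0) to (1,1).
29/12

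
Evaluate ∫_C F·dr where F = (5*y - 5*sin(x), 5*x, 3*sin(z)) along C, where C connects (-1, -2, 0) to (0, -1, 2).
-5*cos(1) - 2 - 3*cos(2)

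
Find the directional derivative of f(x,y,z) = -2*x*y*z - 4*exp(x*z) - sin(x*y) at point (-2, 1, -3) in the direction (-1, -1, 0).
sqrt(2)*(-12*exp(6) - cos(2) + 6)/2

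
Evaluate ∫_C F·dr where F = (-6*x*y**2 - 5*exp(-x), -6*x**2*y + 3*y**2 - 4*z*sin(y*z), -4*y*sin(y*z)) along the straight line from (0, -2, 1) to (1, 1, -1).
1 - 4*cos(2) + 5*exp(-1) + 4*cos(1)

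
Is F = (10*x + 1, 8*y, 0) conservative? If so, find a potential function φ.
Yes, F is conservative. φ = 5*x**2 + x + 4*y**2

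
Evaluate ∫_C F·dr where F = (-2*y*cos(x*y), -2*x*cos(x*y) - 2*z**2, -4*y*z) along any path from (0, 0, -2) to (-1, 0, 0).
0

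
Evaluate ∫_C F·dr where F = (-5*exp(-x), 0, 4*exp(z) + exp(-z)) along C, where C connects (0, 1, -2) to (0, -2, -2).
0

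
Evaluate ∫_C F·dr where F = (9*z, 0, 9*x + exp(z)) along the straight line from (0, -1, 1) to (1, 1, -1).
-9 - 2*sinh(1)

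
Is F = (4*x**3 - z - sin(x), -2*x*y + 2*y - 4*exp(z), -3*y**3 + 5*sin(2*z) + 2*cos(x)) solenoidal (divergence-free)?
No, ∇·F = 12*x**2 - 2*x - cos(x) + 10*cos(2*z) + 2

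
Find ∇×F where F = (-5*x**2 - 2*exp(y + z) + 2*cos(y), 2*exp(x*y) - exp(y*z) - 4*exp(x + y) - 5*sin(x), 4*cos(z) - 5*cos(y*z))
(y*exp(y*z) + 5*z*sin(y*z), -2*exp(y + z), 2*y*exp(x*y) - 4*exp(x + y) + 2*exp(y + z) + 2*sin(y) - 5*cos(x))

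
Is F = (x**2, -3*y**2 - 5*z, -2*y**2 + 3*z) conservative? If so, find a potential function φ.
No, ∇×F = (5 - 4*y, 0, 0) ≠ 0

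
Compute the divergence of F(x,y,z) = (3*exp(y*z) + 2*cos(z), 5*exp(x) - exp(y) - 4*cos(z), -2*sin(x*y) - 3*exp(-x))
-exp(y)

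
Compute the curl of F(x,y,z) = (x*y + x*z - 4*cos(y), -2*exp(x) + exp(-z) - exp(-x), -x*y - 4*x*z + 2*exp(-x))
(-x + exp(-z), x + y + 4*z + 2*exp(-x), -x - 2*exp(x) - 4*sin(y) + exp(-x))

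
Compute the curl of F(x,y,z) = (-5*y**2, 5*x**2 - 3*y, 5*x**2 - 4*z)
(0, -10*x, 10*x + 10*y)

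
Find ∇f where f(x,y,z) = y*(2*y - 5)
(0, 4*y - 5, 0)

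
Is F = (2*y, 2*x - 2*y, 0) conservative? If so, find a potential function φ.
Yes, F is conservative. φ = y*(2*x - y)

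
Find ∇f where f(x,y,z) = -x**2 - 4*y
(-2*x, -4, 0)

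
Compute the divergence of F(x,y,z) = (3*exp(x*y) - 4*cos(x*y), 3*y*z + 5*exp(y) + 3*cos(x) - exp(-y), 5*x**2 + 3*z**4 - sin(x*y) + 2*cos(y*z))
3*y*exp(x*y) + 4*y*sin(x*y) - 2*y*sin(y*z) + 12*z**3 + 3*z + 5*exp(y) + exp(-y)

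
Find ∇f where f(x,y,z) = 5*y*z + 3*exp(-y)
(0, 5*z - 3*exp(-y), 5*y)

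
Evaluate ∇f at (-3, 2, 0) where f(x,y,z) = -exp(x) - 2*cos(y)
(-exp(-3), 2*sin(2), 0)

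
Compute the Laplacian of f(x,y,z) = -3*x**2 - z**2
-8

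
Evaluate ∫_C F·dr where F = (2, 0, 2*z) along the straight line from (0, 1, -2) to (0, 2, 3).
5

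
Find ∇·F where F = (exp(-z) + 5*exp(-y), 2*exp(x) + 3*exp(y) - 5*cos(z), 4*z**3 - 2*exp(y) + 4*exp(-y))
12*z**2 + 3*exp(y)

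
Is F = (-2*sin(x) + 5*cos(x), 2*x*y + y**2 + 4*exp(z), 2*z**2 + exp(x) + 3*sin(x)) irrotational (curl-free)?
No, ∇×F = (-4*exp(z), -exp(x) - 3*cos(x), 2*y)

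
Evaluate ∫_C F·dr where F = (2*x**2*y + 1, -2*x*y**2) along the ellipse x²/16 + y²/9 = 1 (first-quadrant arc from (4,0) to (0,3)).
-75*pi/2 - 4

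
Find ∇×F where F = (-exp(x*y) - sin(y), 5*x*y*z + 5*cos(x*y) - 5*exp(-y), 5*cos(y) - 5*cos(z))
(-5*x*y - 5*sin(y), 0, x*exp(x*y) + 5*y*z - 5*y*sin(x*y) + cos(y))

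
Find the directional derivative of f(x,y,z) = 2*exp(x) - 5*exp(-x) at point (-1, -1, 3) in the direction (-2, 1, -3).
sqrt(14)*(-5*exp(2) - 2)*exp(-1)/7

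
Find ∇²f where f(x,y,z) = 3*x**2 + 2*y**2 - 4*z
10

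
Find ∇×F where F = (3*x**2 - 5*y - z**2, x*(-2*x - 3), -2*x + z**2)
(0, 2 - 2*z, 2 - 4*x)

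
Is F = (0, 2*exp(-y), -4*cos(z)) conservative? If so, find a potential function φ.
Yes, F is conservative. φ = -4*sin(z) - 2*exp(-y)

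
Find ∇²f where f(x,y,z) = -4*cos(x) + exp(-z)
4*cos(x) + exp(-z)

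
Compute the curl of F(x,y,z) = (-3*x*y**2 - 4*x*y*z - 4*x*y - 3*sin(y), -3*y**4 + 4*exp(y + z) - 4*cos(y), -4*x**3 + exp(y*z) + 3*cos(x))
(z*exp(y*z) - 4*exp(y + z), 12*x**2 - 4*x*y + 3*sin(x), 6*x*y + 4*x*z + 4*x + 3*cos(y))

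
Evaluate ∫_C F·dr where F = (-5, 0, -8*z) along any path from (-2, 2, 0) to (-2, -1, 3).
-36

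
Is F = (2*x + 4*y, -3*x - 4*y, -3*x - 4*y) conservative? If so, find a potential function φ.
No, ∇×F = (-4, 3, -7) ≠ 0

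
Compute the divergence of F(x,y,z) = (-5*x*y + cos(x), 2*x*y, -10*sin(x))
2*x - 5*y - sin(x)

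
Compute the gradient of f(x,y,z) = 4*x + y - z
(4, 1, -1)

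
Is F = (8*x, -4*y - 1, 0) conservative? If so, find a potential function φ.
Yes, F is conservative. φ = 4*x**2 - 2*y**2 - y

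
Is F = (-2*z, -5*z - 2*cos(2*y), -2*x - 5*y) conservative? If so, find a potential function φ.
Yes, F is conservative. φ = -2*x*z - 5*y*z - sin(2*y)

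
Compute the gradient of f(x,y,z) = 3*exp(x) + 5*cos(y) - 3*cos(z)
(3*exp(x), -5*sin(y), 3*sin(z))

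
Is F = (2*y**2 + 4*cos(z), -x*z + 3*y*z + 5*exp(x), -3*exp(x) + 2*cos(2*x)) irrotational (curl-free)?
No, ∇×F = (x - 3*y, 3*exp(x) + 4*sin(2*x) - 4*sin(z), -4*y - z + 5*exp(x))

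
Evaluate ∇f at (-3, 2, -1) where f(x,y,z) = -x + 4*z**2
(-1, 0, -8)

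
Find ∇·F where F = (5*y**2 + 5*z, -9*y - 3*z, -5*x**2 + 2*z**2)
4*z - 9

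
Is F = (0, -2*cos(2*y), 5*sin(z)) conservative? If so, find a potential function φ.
Yes, F is conservative. φ = -sin(2*y) - 5*cos(z)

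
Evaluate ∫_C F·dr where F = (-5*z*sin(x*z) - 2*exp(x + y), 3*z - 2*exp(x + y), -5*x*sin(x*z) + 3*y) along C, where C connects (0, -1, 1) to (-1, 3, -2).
-20 - 2*exp(2) + 5*cos(2) + 2*exp(-1)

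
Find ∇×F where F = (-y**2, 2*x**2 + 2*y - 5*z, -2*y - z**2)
(3, 0, 4*x + 2*y)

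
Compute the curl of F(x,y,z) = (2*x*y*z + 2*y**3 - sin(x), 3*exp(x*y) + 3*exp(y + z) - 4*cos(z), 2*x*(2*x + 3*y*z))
(6*x*z - 3*exp(y + z) - 4*sin(z), 2*x*y - 8*x - 6*y*z, -2*x*z - 6*y**2 + 3*y*exp(x*y))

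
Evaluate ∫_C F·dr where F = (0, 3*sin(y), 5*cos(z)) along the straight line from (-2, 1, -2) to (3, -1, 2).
10*sin(2)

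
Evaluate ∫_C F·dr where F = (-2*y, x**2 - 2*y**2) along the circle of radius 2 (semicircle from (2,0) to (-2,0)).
4*pi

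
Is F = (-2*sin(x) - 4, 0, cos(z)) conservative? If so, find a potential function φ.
Yes, F is conservative. φ = -4*x + sin(z) + 2*cos(x)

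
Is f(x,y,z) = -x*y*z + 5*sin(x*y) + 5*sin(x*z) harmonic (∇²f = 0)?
No, ∇²f = -5*x**2*sin(x*y) - 5*x**2*sin(x*z) - 5*y**2*sin(x*y) - 5*z**2*sin(x*z)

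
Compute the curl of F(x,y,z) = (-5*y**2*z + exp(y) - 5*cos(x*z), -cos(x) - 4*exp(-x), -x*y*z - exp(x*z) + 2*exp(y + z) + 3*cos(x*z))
(-x*z + 2*exp(y + z), 5*x*sin(x*z) - 5*y**2 + y*z + z*exp(x*z) + 3*z*sin(x*z), 10*y*z - exp(y) + sin(x) + 4*exp(-x))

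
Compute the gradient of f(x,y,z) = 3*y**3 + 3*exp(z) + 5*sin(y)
(0, 9*y**2 + 5*cos(y), 3*exp(z))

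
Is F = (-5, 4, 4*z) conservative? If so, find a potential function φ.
Yes, F is conservative. φ = -5*x + 4*y + 2*z**2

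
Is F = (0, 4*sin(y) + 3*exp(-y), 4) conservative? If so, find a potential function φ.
Yes, F is conservative. φ = 4*z - 4*cos(y) - 3*exp(-y)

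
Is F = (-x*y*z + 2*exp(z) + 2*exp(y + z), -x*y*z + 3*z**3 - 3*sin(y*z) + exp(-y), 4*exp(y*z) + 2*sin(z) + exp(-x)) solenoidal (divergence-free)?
No, ∇·F = -x*z - y*z + 4*y*exp(y*z) - 3*z*cos(y*z) + 2*cos(z) - exp(-y)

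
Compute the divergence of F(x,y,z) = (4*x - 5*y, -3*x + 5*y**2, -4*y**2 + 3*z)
10*y + 7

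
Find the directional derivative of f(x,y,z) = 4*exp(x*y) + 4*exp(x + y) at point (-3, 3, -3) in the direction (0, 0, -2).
0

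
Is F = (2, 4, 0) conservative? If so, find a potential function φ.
Yes, F is conservative. φ = 2*x + 4*y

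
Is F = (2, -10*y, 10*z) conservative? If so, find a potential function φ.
Yes, F is conservative. φ = 2*x - 5*y**2 + 5*z**2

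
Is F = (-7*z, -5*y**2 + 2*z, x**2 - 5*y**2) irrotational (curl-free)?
No, ∇×F = (-10*y - 2, -2*x - 7, 0)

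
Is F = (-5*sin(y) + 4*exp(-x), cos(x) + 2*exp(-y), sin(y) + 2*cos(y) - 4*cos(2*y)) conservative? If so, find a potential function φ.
No, ∇×F = (-2*sin(y) + 8*sin(2*y) + cos(y), 0, -sin(x) + 5*cos(y)) ≠ 0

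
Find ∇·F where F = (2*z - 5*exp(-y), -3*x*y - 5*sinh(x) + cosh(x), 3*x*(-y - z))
-6*x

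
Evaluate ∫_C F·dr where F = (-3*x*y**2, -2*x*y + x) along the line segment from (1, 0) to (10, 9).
-24669/4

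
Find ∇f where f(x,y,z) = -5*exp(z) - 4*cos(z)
(0, 0, -5*exp(z) + 4*sin(z))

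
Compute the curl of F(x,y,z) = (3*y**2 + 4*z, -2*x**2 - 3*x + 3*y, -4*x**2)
(0, 8*x + 4, -4*x - 6*y - 3)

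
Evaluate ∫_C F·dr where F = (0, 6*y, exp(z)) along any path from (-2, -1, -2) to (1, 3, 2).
2*sinh(2) + 24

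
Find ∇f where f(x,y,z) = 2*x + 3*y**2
(2, 6*y, 0)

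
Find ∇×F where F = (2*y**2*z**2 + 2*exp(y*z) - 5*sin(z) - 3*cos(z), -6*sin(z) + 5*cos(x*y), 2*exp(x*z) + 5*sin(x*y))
(5*x*cos(x*y) + 6*cos(z), 4*y**2*z + 2*y*exp(y*z) - 5*y*cos(x*y) - 2*z*exp(x*z) + 3*sin(z) - 5*cos(z), -4*y*z**2 - 5*y*sin(x*y) - 2*z*exp(y*z))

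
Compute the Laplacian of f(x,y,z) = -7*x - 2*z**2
-4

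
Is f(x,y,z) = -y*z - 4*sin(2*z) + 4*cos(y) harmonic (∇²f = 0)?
No, ∇²f = 16*sin(2*z) - 4*cos(y)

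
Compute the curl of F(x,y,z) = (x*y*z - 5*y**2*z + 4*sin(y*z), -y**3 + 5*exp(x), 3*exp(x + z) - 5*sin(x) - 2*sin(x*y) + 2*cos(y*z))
(-2*x*cos(x*y) - 2*z*sin(y*z), x*y - 5*y**2 + 2*y*cos(x*y) + 4*y*cos(y*z) - 3*exp(x + z) + 5*cos(x), -x*z + 10*y*z - 4*z*cos(y*z) + 5*exp(x))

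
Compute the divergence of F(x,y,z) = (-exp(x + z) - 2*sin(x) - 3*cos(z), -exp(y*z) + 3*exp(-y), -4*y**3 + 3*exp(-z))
-z*exp(y*z) - exp(x + z) - 2*cos(x) - 3*exp(-z) - 3*exp(-y)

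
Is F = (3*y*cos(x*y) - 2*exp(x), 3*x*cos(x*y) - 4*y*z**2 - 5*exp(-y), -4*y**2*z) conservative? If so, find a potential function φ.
Yes, F is conservative. φ = -2*y**2*z**2 - 2*exp(x) + 3*sin(x*y) + 5*exp(-y)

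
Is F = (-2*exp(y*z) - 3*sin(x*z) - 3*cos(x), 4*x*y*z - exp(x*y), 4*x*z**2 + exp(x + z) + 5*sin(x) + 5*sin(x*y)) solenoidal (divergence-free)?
No, ∇·F = 12*x*z - x*exp(x*y) - 3*z*cos(x*z) + exp(x + z) + 3*sin(x)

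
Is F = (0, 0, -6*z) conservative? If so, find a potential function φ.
Yes, F is conservative. φ = -3*z**2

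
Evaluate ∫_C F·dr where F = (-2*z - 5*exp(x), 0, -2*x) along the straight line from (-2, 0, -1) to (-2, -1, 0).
4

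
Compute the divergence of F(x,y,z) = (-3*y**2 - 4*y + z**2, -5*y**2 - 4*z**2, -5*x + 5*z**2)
-10*y + 10*z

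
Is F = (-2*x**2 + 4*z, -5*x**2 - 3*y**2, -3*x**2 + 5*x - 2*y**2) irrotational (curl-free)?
No, ∇×F = (-4*y, 6*x - 1, -10*x)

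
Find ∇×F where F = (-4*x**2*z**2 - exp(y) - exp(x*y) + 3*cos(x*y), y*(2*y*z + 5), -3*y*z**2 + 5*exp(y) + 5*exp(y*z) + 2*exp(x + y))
(-2*y**2 - 3*z**2 + 5*z*exp(y*z) + 5*exp(y) + 2*exp(x + y), -8*x**2*z - 2*exp(x + y), x*exp(x*y) + 3*x*sin(x*y) + exp(y))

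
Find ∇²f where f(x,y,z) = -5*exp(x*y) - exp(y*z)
-5*x**2*exp(x*y) - 5*y**2*exp(x*y) - y**2*exp(y*z) - z**2*exp(y*z)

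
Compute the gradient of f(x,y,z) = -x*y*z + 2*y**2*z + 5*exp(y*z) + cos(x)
(-y*z - sin(x), z*(-x + 4*y + 5*exp(y*z)), y*(-x + 2*y + 5*exp(y*z)))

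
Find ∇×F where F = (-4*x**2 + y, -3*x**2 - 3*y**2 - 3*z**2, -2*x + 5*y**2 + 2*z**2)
(10*y + 6*z, 2, -6*x - 1)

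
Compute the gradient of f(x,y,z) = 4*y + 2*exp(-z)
(0, 4, -2*exp(-z))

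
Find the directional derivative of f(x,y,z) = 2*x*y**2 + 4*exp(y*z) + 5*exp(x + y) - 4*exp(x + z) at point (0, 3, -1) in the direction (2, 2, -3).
4*sqrt(17)*(-11 + exp(2) + 9*exp(3) + 5*exp(6))*exp(-3)/17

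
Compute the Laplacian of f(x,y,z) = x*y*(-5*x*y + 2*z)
-10*x**2 - 10*y**2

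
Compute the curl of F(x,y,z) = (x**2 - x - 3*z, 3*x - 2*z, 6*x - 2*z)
(2, -9, 3)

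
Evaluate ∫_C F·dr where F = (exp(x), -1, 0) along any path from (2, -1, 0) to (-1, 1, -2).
-exp(2) - 2 + exp(-1)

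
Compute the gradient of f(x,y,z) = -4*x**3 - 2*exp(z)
(-12*x**2, 0, -2*exp(z))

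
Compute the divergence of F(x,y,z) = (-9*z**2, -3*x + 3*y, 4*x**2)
3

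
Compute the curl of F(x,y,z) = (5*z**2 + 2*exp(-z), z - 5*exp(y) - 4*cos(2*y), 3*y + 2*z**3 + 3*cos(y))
(2 - 3*sin(y), 10*z - 2*exp(-z), 0)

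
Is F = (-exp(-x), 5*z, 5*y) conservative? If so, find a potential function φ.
Yes, F is conservative. φ = 5*y*z + exp(-x)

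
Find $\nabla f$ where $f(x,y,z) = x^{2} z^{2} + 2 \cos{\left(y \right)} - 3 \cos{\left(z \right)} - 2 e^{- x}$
(2*x*z**2 + 2*exp(-x), -2*sin(y), 2*x**2*z + 3*sin(z))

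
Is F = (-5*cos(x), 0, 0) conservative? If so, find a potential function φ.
Yes, F is conservative. φ = -5*sin(x)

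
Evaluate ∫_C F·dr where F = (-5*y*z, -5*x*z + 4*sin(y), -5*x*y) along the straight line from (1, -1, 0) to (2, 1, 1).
-10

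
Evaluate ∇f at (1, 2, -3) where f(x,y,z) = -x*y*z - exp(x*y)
(6 - 2*exp(2), 3 - exp(2), -2)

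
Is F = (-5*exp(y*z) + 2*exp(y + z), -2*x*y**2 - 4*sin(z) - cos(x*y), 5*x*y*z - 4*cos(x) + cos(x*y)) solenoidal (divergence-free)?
No, ∇·F = x*(y + sin(x*y))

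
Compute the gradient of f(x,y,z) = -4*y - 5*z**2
(0, -4, -10*z)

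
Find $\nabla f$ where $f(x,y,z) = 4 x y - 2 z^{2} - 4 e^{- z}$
(4*y, 4*x, -4*z + 4*exp(-z))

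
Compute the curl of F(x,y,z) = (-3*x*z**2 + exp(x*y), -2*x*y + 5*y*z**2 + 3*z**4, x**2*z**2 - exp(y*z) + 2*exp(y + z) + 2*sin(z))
(-10*y*z - 12*z**3 - z*exp(y*z) + 2*exp(y + z), 2*x*z*(-z - 3), -x*exp(x*y) - 2*y)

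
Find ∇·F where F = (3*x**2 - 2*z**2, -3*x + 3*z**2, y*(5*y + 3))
6*x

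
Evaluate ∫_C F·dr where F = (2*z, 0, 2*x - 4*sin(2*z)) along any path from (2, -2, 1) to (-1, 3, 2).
-8 + 2*cos(4) - 2*cos(2)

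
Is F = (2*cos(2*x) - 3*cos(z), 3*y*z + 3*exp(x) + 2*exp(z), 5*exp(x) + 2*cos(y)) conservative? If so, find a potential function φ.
No, ∇×F = (-3*y - 2*exp(z) - 2*sin(y), -5*exp(x) + 3*sin(z), 3*exp(x)) ≠ 0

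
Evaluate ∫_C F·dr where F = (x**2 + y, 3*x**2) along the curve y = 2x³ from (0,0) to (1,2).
133/30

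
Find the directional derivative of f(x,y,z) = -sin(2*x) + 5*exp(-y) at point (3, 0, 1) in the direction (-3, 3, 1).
3*sqrt(19)*(-5 + 2*cos(6))/19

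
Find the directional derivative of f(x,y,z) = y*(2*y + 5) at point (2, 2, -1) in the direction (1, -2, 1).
-13*sqrt(6)/3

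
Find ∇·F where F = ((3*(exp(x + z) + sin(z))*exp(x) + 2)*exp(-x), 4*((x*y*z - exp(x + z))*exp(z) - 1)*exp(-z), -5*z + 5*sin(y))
4*x*z + 3*exp(x + z) - 5 - 2*exp(-x)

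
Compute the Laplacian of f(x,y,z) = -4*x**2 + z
-8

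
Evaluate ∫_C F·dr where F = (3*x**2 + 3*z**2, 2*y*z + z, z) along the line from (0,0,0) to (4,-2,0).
64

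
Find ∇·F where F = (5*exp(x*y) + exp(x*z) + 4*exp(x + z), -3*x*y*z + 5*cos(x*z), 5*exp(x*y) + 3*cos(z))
-3*x*z + 5*y*exp(x*y) + z*exp(x*z) + 4*exp(x + z) - 3*sin(z)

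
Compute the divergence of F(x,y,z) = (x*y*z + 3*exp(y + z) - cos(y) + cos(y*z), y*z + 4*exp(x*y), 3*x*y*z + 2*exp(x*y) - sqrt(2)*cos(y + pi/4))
3*x*y + 4*x*exp(x*y) + y*z + z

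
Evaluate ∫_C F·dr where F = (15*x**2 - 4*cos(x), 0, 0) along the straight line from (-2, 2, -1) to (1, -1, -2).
-4*sin(2) - 4*sin(1) + 45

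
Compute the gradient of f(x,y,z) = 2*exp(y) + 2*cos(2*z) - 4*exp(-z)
(0, 2*exp(y), -4*sin(2*z) + 4*exp(-z))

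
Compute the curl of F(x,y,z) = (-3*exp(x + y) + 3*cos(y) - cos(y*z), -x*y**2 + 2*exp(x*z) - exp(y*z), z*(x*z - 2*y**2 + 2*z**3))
(-2*x*exp(x*z) - 4*y*z + y*exp(y*z), y*sin(y*z) - z**2, -y**2 + 2*z*exp(x*z) - z*sin(y*z) + 3*exp(x + y) + 3*sin(y))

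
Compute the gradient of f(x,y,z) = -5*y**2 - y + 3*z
(0, -10*y - 1, 3)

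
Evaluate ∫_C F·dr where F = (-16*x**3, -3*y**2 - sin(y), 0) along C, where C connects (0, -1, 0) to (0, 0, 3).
-cos(1)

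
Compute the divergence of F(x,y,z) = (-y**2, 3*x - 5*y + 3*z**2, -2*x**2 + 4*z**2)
8*z - 5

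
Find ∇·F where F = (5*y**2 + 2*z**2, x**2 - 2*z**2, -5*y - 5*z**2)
-10*z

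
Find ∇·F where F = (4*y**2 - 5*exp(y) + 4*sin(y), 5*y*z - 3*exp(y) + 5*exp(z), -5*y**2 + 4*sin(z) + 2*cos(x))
5*z - 3*exp(y) + 4*cos(z)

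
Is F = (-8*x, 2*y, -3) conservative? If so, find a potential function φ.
Yes, F is conservative. φ = -4*x**2 + y**2 - 3*z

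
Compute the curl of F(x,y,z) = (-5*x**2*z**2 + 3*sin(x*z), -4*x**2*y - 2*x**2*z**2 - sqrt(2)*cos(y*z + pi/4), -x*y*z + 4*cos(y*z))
(4*x**2*z - x*z - sqrt(2)*y*sin(y*z + pi/4) - 4*z*sin(y*z), -10*x**2*z + 3*x*cos(x*z) + y*z, 4*x*(-2*y - z**2))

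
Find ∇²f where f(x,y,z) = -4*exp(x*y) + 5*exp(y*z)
-4*x**2*exp(x*y) - 4*y**2*exp(x*y) + 5*y**2*exp(y*z) + 5*z**2*exp(y*z)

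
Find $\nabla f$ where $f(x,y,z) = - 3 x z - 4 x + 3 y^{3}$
(-3*z - 4, 9*y**2, -3*x)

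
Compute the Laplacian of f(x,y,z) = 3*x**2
6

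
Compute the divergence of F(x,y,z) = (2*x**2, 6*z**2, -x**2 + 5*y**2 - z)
4*x - 1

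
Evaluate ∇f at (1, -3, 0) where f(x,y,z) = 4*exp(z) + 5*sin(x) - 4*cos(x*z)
(5*cos(1), 0, 4)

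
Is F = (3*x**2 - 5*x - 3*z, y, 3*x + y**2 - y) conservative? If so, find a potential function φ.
No, ∇×F = (2*y - 1, -6, 0) ≠ 0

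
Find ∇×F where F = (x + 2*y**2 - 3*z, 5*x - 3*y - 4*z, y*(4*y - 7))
(8*y - 3, -3, 5 - 4*y)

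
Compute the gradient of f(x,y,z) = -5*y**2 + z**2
(0, -10*y, 2*z)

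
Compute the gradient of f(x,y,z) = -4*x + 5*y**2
(-4, 10*y, 0)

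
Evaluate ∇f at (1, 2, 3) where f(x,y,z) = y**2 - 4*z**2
(0, 4, -24)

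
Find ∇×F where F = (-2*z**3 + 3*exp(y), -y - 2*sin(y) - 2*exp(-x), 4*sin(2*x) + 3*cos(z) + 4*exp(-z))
(0, -6*z**2 - 8*cos(2*x), -3*exp(y) + 2*exp(-x))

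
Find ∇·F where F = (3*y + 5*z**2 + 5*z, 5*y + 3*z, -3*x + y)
5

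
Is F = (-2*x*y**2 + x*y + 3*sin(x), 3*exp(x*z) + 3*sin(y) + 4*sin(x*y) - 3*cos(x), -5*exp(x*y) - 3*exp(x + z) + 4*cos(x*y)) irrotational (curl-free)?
No, ∇×F = (-x*(5*exp(x*y) + 3*exp(x*z) + 4*sin(x*y)), 5*y*exp(x*y) + 4*y*sin(x*y) + 3*exp(x + z), 4*x*y - x + 4*y*cos(x*y) + 3*z*exp(x*z) + 3*sin(x))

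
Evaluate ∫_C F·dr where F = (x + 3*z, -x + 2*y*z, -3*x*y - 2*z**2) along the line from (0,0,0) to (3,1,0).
3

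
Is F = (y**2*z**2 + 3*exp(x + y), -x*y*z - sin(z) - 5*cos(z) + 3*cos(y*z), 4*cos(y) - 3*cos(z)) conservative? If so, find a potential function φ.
No, ∇×F = (x*y + 3*y*sin(y*z) - 4*sin(y) - 5*sin(z) + cos(z), 2*y**2*z, -2*y*z**2 - y*z - 3*exp(x + y)) ≠ 0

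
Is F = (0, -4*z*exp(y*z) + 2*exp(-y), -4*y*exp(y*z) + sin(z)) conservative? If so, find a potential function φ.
Yes, F is conservative. φ = -4*exp(y*z) - cos(z) - 2*exp(-y)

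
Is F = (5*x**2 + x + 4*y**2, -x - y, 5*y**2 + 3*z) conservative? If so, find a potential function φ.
No, ∇×F = (10*y, 0, -8*y - 1) ≠ 0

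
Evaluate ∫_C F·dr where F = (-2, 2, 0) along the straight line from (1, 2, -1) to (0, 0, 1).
-2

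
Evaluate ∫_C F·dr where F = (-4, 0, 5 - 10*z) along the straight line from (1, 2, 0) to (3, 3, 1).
-8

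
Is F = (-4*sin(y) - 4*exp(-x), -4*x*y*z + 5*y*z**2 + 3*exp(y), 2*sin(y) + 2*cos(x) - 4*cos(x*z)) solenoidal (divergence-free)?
No, ∇·F = -4*x*z + 4*x*sin(x*z) + 5*z**2 + 3*exp(y) + 4*exp(-x)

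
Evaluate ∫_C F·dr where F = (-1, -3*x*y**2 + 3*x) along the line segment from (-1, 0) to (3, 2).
-14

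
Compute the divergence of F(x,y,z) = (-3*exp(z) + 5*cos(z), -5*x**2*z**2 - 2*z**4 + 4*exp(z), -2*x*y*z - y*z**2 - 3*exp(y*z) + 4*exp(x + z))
-2*x*y - 2*y*z - 3*y*exp(y*z) + 4*exp(x + z)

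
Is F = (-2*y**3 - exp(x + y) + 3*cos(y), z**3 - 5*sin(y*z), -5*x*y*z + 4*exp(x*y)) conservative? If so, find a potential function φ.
No, ∇×F = (-5*x*z + 4*x*exp(x*y) + 5*y*cos(y*z) - 3*z**2, y*(5*z - 4*exp(x*y)), 6*y**2 + exp(x + y) + 3*sin(y)) ≠ 0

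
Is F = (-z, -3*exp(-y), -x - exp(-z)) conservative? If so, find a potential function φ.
Yes, F is conservative. φ = -x*z + exp(-z) + 3*exp(-y)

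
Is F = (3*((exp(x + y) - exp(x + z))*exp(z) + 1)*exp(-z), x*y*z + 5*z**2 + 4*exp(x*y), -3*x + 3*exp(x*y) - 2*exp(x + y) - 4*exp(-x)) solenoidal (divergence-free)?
No, ∇·F = x*z + 4*x*exp(x*y) + 3*exp(x + y) - 3*exp(x + z)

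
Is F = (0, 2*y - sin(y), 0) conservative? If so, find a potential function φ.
Yes, F is conservative. φ = y**2 + cos(y)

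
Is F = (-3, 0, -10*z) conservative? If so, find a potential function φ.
Yes, F is conservative. φ = -3*x - 5*z**2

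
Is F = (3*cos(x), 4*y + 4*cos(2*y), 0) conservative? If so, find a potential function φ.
Yes, F is conservative. φ = 2*y**2 + 3*sin(x) + 2*sin(2*y)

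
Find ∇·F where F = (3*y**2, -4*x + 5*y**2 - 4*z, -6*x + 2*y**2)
10*y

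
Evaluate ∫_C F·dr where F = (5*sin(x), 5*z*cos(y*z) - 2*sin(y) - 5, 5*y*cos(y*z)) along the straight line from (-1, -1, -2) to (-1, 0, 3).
-5*sin(2) - 3 - 2*cos(1)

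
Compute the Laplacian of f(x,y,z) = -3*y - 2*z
0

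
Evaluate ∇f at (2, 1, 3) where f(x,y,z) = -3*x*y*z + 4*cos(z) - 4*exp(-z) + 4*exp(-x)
(-9 - 4*exp(-2), -18, -6 - 4*sin(3) + 4*exp(-3))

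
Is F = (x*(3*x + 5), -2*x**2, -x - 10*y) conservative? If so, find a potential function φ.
No, ∇×F = (-10, 1, -4*x) ≠ 0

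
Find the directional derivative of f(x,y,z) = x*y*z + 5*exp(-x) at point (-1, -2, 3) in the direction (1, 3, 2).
sqrt(14)*(-5*E - 11)/14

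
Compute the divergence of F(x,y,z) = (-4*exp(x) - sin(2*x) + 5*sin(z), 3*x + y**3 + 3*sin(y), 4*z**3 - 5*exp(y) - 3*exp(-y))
3*y**2 + 12*z**2 - 4*exp(x) - 2*cos(2*x) + 3*cos(y)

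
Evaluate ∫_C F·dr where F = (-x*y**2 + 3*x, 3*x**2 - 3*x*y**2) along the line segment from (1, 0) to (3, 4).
-368/3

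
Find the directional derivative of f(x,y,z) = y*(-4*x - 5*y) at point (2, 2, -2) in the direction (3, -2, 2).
32*sqrt(17)/17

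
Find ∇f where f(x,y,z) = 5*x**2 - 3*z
(10*x, 0, -3)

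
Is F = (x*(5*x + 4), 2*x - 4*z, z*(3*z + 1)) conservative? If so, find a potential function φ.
No, ∇×F = (4, 0, 2) ≠ 0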